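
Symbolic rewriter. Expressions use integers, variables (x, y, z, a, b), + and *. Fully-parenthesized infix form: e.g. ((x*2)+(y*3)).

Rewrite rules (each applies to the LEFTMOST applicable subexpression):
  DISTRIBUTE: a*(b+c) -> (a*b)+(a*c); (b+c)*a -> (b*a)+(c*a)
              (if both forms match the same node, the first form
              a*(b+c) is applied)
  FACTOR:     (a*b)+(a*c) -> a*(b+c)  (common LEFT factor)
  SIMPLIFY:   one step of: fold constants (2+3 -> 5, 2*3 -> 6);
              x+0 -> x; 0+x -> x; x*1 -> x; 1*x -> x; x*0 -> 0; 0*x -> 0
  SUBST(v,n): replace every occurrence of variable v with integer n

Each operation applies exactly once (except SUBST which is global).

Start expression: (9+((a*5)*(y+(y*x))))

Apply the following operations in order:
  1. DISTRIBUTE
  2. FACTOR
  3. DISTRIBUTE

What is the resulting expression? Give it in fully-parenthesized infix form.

Answer: (9+(((a*5)*y)+((a*5)*(y*x))))

Derivation:
Start: (9+((a*5)*(y+(y*x))))
Apply DISTRIBUTE at R (target: ((a*5)*(y+(y*x)))): (9+((a*5)*(y+(y*x)))) -> (9+(((a*5)*y)+((a*5)*(y*x))))
Apply FACTOR at R (target: (((a*5)*y)+((a*5)*(y*x)))): (9+(((a*5)*y)+((a*5)*(y*x)))) -> (9+((a*5)*(y+(y*x))))
Apply DISTRIBUTE at R (target: ((a*5)*(y+(y*x)))): (9+((a*5)*(y+(y*x)))) -> (9+(((a*5)*y)+((a*5)*(y*x))))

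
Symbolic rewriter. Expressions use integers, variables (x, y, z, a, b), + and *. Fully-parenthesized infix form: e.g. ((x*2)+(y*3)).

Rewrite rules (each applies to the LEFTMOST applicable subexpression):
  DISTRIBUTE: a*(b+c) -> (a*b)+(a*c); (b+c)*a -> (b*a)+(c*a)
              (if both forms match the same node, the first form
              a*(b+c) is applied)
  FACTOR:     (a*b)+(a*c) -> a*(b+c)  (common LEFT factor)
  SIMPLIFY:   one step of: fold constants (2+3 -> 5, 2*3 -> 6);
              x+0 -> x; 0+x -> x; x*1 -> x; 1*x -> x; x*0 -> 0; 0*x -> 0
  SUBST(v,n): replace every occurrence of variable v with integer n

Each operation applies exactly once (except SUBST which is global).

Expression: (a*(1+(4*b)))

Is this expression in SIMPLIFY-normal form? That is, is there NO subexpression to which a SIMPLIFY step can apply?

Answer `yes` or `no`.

Expression: (a*(1+(4*b)))
Scanning for simplifiable subexpressions (pre-order)...
  at root: (a*(1+(4*b))) (not simplifiable)
  at R: (1+(4*b)) (not simplifiable)
  at RR: (4*b) (not simplifiable)
Result: no simplifiable subexpression found -> normal form.

Answer: yes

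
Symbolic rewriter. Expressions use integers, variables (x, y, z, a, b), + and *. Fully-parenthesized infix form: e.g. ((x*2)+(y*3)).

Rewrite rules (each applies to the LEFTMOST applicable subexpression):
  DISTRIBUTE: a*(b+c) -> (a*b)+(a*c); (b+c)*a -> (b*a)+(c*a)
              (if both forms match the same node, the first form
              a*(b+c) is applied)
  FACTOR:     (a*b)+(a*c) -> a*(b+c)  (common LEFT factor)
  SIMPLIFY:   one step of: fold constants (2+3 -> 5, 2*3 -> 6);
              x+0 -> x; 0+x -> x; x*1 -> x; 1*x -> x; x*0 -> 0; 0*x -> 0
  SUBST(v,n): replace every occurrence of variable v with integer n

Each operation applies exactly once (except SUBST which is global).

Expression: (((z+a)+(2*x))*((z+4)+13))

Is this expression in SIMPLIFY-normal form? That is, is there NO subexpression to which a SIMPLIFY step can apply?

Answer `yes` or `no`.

Answer: yes

Derivation:
Expression: (((z+a)+(2*x))*((z+4)+13))
Scanning for simplifiable subexpressions (pre-order)...
  at root: (((z+a)+(2*x))*((z+4)+13)) (not simplifiable)
  at L: ((z+a)+(2*x)) (not simplifiable)
  at LL: (z+a) (not simplifiable)
  at LR: (2*x) (not simplifiable)
  at R: ((z+4)+13) (not simplifiable)
  at RL: (z+4) (not simplifiable)
Result: no simplifiable subexpression found -> normal form.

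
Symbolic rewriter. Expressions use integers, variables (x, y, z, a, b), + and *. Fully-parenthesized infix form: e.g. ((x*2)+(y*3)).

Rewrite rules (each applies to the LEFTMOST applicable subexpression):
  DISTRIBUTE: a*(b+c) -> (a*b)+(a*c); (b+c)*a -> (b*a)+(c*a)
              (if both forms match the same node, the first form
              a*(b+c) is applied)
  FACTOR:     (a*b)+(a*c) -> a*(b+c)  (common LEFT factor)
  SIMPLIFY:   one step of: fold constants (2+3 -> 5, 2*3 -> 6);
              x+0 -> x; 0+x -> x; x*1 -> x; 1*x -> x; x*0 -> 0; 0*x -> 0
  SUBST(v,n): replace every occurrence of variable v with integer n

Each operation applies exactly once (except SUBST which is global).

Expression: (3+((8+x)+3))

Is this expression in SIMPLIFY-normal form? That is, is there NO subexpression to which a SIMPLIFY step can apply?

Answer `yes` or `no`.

Expression: (3+((8+x)+3))
Scanning for simplifiable subexpressions (pre-order)...
  at root: (3+((8+x)+3)) (not simplifiable)
  at R: ((8+x)+3) (not simplifiable)
  at RL: (8+x) (not simplifiable)
Result: no simplifiable subexpression found -> normal form.

Answer: yes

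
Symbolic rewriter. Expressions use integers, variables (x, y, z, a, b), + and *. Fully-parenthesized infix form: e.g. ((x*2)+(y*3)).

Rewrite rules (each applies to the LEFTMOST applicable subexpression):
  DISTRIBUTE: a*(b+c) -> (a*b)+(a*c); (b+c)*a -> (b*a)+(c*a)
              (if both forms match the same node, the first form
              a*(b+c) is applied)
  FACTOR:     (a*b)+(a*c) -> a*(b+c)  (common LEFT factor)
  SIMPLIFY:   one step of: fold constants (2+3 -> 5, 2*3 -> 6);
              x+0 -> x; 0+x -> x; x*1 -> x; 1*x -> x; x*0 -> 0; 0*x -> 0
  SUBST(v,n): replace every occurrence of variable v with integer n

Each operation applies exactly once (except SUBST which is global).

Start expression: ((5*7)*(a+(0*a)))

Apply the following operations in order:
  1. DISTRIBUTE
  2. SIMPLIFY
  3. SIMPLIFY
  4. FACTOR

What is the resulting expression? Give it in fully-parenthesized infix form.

Answer: (35*(a+(0*a)))

Derivation:
Start: ((5*7)*(a+(0*a)))
Apply DISTRIBUTE at root (target: ((5*7)*(a+(0*a)))): ((5*7)*(a+(0*a))) -> (((5*7)*a)+((5*7)*(0*a)))
Apply SIMPLIFY at LL (target: (5*7)): (((5*7)*a)+((5*7)*(0*a))) -> ((35*a)+((5*7)*(0*a)))
Apply SIMPLIFY at RL (target: (5*7)): ((35*a)+((5*7)*(0*a))) -> ((35*a)+(35*(0*a)))
Apply FACTOR at root (target: ((35*a)+(35*(0*a)))): ((35*a)+(35*(0*a))) -> (35*(a+(0*a)))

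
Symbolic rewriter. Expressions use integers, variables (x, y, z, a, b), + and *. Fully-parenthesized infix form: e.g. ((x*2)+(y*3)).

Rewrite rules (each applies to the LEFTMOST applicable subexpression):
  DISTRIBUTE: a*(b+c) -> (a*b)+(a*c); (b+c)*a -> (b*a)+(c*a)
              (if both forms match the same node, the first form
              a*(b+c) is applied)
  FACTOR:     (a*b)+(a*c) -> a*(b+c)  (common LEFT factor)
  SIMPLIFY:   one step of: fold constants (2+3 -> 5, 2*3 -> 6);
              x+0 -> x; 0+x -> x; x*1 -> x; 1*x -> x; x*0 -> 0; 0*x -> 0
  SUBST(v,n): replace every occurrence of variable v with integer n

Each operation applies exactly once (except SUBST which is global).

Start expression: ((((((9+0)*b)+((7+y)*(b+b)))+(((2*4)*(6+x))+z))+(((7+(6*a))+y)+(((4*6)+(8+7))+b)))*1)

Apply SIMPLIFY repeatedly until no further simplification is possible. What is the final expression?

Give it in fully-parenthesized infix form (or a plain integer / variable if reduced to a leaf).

Start: ((((((9+0)*b)+((7+y)*(b+b)))+(((2*4)*(6+x))+z))+(((7+(6*a))+y)+(((4*6)+(8+7))+b)))*1)
Step 1: at root: ((((((9+0)*b)+((7+y)*(b+b)))+(((2*4)*(6+x))+z))+(((7+(6*a))+y)+(((4*6)+(8+7))+b)))*1) -> (((((9+0)*b)+((7+y)*(b+b)))+(((2*4)*(6+x))+z))+(((7+(6*a))+y)+(((4*6)+(8+7))+b))); overall: ((((((9+0)*b)+((7+y)*(b+b)))+(((2*4)*(6+x))+z))+(((7+(6*a))+y)+(((4*6)+(8+7))+b)))*1) -> (((((9+0)*b)+((7+y)*(b+b)))+(((2*4)*(6+x))+z))+(((7+(6*a))+y)+(((4*6)+(8+7))+b)))
Step 2: at LLLL: (9+0) -> 9; overall: (((((9+0)*b)+((7+y)*(b+b)))+(((2*4)*(6+x))+z))+(((7+(6*a))+y)+(((4*6)+(8+7))+b))) -> ((((9*b)+((7+y)*(b+b)))+(((2*4)*(6+x))+z))+(((7+(6*a))+y)+(((4*6)+(8+7))+b)))
Step 3: at LRLL: (2*4) -> 8; overall: ((((9*b)+((7+y)*(b+b)))+(((2*4)*(6+x))+z))+(((7+(6*a))+y)+(((4*6)+(8+7))+b))) -> ((((9*b)+((7+y)*(b+b)))+((8*(6+x))+z))+(((7+(6*a))+y)+(((4*6)+(8+7))+b)))
Step 4: at RRLL: (4*6) -> 24; overall: ((((9*b)+((7+y)*(b+b)))+((8*(6+x))+z))+(((7+(6*a))+y)+(((4*6)+(8+7))+b))) -> ((((9*b)+((7+y)*(b+b)))+((8*(6+x))+z))+(((7+(6*a))+y)+((24+(8+7))+b)))
Step 5: at RRLR: (8+7) -> 15; overall: ((((9*b)+((7+y)*(b+b)))+((8*(6+x))+z))+(((7+(6*a))+y)+((24+(8+7))+b))) -> ((((9*b)+((7+y)*(b+b)))+((8*(6+x))+z))+(((7+(6*a))+y)+((24+15)+b)))
Step 6: at RRL: (24+15) -> 39; overall: ((((9*b)+((7+y)*(b+b)))+((8*(6+x))+z))+(((7+(6*a))+y)+((24+15)+b))) -> ((((9*b)+((7+y)*(b+b)))+((8*(6+x))+z))+(((7+(6*a))+y)+(39+b)))
Fixed point: ((((9*b)+((7+y)*(b+b)))+((8*(6+x))+z))+(((7+(6*a))+y)+(39+b)))

Answer: ((((9*b)+((7+y)*(b+b)))+((8*(6+x))+z))+(((7+(6*a))+y)+(39+b)))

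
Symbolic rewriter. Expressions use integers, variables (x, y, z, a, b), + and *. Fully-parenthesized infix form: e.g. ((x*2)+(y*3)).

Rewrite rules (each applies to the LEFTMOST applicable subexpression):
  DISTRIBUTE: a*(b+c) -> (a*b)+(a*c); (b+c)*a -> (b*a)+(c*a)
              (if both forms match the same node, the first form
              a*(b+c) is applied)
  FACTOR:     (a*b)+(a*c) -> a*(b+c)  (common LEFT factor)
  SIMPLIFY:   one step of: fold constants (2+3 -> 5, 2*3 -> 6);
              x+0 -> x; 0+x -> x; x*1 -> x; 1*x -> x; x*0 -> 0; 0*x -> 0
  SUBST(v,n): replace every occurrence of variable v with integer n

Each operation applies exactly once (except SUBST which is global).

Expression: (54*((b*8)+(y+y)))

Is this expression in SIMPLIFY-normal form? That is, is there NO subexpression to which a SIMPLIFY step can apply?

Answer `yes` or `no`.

Answer: yes

Derivation:
Expression: (54*((b*8)+(y+y)))
Scanning for simplifiable subexpressions (pre-order)...
  at root: (54*((b*8)+(y+y))) (not simplifiable)
  at R: ((b*8)+(y+y)) (not simplifiable)
  at RL: (b*8) (not simplifiable)
  at RR: (y+y) (not simplifiable)
Result: no simplifiable subexpression found -> normal form.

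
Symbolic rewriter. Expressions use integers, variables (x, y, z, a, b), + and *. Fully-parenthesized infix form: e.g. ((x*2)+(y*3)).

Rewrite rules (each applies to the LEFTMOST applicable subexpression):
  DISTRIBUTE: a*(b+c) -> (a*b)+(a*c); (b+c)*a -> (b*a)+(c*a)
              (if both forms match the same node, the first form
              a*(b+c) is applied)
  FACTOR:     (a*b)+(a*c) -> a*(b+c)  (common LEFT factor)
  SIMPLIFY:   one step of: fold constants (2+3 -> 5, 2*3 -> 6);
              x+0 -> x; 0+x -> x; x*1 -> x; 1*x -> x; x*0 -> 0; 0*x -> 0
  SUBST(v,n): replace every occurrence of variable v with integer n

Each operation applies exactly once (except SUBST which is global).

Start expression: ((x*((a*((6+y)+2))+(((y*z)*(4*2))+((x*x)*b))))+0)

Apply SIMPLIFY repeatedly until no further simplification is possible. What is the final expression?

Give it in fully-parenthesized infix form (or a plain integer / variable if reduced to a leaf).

Answer: (x*((a*((6+y)+2))+(((y*z)*8)+((x*x)*b))))

Derivation:
Start: ((x*((a*((6+y)+2))+(((y*z)*(4*2))+((x*x)*b))))+0)
Step 1: at root: ((x*((a*((6+y)+2))+(((y*z)*(4*2))+((x*x)*b))))+0) -> (x*((a*((6+y)+2))+(((y*z)*(4*2))+((x*x)*b)))); overall: ((x*((a*((6+y)+2))+(((y*z)*(4*2))+((x*x)*b))))+0) -> (x*((a*((6+y)+2))+(((y*z)*(4*2))+((x*x)*b))))
Step 2: at RRLR: (4*2) -> 8; overall: (x*((a*((6+y)+2))+(((y*z)*(4*2))+((x*x)*b)))) -> (x*((a*((6+y)+2))+(((y*z)*8)+((x*x)*b))))
Fixed point: (x*((a*((6+y)+2))+(((y*z)*8)+((x*x)*b))))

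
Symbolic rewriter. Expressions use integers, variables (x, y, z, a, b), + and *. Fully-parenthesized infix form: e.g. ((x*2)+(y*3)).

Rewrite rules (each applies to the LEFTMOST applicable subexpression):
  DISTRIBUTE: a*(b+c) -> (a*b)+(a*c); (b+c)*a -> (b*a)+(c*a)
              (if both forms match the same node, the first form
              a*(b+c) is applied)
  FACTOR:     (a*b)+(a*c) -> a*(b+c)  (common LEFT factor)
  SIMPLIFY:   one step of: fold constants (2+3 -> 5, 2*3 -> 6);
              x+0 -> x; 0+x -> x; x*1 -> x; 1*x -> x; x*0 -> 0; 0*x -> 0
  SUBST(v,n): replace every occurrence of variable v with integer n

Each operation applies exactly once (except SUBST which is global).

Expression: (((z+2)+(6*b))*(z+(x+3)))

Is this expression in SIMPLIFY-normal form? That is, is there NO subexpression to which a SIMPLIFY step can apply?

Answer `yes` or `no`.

Answer: yes

Derivation:
Expression: (((z+2)+(6*b))*(z+(x+3)))
Scanning for simplifiable subexpressions (pre-order)...
  at root: (((z+2)+(6*b))*(z+(x+3))) (not simplifiable)
  at L: ((z+2)+(6*b)) (not simplifiable)
  at LL: (z+2) (not simplifiable)
  at LR: (6*b) (not simplifiable)
  at R: (z+(x+3)) (not simplifiable)
  at RR: (x+3) (not simplifiable)
Result: no simplifiable subexpression found -> normal form.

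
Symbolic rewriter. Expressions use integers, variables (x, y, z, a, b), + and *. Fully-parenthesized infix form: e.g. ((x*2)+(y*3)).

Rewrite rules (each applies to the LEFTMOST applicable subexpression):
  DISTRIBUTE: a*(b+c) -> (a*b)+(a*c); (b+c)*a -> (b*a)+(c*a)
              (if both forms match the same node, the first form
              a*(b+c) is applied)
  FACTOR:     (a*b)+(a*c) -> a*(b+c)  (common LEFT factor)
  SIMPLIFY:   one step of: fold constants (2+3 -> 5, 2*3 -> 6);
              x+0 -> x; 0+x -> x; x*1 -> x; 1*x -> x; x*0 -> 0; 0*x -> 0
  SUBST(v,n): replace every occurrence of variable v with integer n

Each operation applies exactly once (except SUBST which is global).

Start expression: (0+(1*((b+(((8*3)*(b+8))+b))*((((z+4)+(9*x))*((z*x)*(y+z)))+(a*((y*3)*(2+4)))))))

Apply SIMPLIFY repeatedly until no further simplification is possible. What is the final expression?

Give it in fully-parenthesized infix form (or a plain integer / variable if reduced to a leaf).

Answer: ((b+((24*(b+8))+b))*((((z+4)+(9*x))*((z*x)*(y+z)))+(a*((y*3)*6))))

Derivation:
Start: (0+(1*((b+(((8*3)*(b+8))+b))*((((z+4)+(9*x))*((z*x)*(y+z)))+(a*((y*3)*(2+4)))))))
Step 1: at root: (0+(1*((b+(((8*3)*(b+8))+b))*((((z+4)+(9*x))*((z*x)*(y+z)))+(a*((y*3)*(2+4))))))) -> (1*((b+(((8*3)*(b+8))+b))*((((z+4)+(9*x))*((z*x)*(y+z)))+(a*((y*3)*(2+4)))))); overall: (0+(1*((b+(((8*3)*(b+8))+b))*((((z+4)+(9*x))*((z*x)*(y+z)))+(a*((y*3)*(2+4))))))) -> (1*((b+(((8*3)*(b+8))+b))*((((z+4)+(9*x))*((z*x)*(y+z)))+(a*((y*3)*(2+4))))))
Step 2: at root: (1*((b+(((8*3)*(b+8))+b))*((((z+4)+(9*x))*((z*x)*(y+z)))+(a*((y*3)*(2+4)))))) -> ((b+(((8*3)*(b+8))+b))*((((z+4)+(9*x))*((z*x)*(y+z)))+(a*((y*3)*(2+4))))); overall: (1*((b+(((8*3)*(b+8))+b))*((((z+4)+(9*x))*((z*x)*(y+z)))+(a*((y*3)*(2+4)))))) -> ((b+(((8*3)*(b+8))+b))*((((z+4)+(9*x))*((z*x)*(y+z)))+(a*((y*3)*(2+4)))))
Step 3: at LRLL: (8*3) -> 24; overall: ((b+(((8*3)*(b+8))+b))*((((z+4)+(9*x))*((z*x)*(y+z)))+(a*((y*3)*(2+4))))) -> ((b+((24*(b+8))+b))*((((z+4)+(9*x))*((z*x)*(y+z)))+(a*((y*3)*(2+4)))))
Step 4: at RRRR: (2+4) -> 6; overall: ((b+((24*(b+8))+b))*((((z+4)+(9*x))*((z*x)*(y+z)))+(a*((y*3)*(2+4))))) -> ((b+((24*(b+8))+b))*((((z+4)+(9*x))*((z*x)*(y+z)))+(a*((y*3)*6))))
Fixed point: ((b+((24*(b+8))+b))*((((z+4)+(9*x))*((z*x)*(y+z)))+(a*((y*3)*6))))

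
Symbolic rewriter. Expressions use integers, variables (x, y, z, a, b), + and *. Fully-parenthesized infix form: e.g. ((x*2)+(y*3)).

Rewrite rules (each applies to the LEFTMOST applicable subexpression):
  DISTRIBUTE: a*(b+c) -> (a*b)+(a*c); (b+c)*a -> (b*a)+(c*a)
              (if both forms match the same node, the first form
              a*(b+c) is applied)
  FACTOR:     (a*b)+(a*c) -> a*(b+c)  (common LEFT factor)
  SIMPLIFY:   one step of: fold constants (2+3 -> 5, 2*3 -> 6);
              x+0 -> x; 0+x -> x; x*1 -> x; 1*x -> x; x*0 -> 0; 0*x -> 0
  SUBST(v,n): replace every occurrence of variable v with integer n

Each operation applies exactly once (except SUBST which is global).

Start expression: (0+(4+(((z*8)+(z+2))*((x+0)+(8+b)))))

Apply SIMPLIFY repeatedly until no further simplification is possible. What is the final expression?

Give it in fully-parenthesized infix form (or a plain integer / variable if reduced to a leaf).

Start: (0+(4+(((z*8)+(z+2))*((x+0)+(8+b)))))
Step 1: at root: (0+(4+(((z*8)+(z+2))*((x+0)+(8+b))))) -> (4+(((z*8)+(z+2))*((x+0)+(8+b)))); overall: (0+(4+(((z*8)+(z+2))*((x+0)+(8+b))))) -> (4+(((z*8)+(z+2))*((x+0)+(8+b))))
Step 2: at RRL: (x+0) -> x; overall: (4+(((z*8)+(z+2))*((x+0)+(8+b)))) -> (4+(((z*8)+(z+2))*(x+(8+b))))
Fixed point: (4+(((z*8)+(z+2))*(x+(8+b))))

Answer: (4+(((z*8)+(z+2))*(x+(8+b))))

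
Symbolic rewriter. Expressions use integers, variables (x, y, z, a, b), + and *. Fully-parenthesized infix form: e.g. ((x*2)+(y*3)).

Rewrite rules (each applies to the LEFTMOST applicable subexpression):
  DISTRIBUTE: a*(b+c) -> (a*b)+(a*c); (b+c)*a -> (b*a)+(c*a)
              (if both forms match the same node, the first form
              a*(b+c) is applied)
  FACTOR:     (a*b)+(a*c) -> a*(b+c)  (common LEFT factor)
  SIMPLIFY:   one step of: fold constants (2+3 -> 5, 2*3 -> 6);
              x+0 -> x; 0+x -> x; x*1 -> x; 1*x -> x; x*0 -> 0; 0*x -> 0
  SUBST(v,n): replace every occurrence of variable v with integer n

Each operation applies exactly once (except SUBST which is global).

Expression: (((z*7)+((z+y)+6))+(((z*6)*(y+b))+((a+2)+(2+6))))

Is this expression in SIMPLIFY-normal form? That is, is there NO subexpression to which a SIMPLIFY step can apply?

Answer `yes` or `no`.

Answer: no

Derivation:
Expression: (((z*7)+((z+y)+6))+(((z*6)*(y+b))+((a+2)+(2+6))))
Scanning for simplifiable subexpressions (pre-order)...
  at root: (((z*7)+((z+y)+6))+(((z*6)*(y+b))+((a+2)+(2+6)))) (not simplifiable)
  at L: ((z*7)+((z+y)+6)) (not simplifiable)
  at LL: (z*7) (not simplifiable)
  at LR: ((z+y)+6) (not simplifiable)
  at LRL: (z+y) (not simplifiable)
  at R: (((z*6)*(y+b))+((a+2)+(2+6))) (not simplifiable)
  at RL: ((z*6)*(y+b)) (not simplifiable)
  at RLL: (z*6) (not simplifiable)
  at RLR: (y+b) (not simplifiable)
  at RR: ((a+2)+(2+6)) (not simplifiable)
  at RRL: (a+2) (not simplifiable)
  at RRR: (2+6) (SIMPLIFIABLE)
Found simplifiable subexpr at path RRR: (2+6)
One SIMPLIFY step would give: (((z*7)+((z+y)+6))+(((z*6)*(y+b))+((a+2)+8)))
-> NOT in normal form.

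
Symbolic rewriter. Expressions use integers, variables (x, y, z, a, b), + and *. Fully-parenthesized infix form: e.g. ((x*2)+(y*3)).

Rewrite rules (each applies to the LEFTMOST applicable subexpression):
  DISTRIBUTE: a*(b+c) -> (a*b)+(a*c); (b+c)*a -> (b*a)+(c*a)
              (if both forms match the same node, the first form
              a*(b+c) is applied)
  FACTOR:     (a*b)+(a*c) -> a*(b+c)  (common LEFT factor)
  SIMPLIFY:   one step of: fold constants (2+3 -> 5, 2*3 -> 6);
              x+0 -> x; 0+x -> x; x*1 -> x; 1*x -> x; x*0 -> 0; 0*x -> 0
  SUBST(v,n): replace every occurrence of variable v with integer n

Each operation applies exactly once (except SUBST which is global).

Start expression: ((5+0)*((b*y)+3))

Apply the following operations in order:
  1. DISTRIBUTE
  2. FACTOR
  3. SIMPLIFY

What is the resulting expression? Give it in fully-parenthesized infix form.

Start: ((5+0)*((b*y)+3))
Apply DISTRIBUTE at root (target: ((5+0)*((b*y)+3))): ((5+0)*((b*y)+3)) -> (((5+0)*(b*y))+((5+0)*3))
Apply FACTOR at root (target: (((5+0)*(b*y))+((5+0)*3))): (((5+0)*(b*y))+((5+0)*3)) -> ((5+0)*((b*y)+3))
Apply SIMPLIFY at L (target: (5+0)): ((5+0)*((b*y)+3)) -> (5*((b*y)+3))

Answer: (5*((b*y)+3))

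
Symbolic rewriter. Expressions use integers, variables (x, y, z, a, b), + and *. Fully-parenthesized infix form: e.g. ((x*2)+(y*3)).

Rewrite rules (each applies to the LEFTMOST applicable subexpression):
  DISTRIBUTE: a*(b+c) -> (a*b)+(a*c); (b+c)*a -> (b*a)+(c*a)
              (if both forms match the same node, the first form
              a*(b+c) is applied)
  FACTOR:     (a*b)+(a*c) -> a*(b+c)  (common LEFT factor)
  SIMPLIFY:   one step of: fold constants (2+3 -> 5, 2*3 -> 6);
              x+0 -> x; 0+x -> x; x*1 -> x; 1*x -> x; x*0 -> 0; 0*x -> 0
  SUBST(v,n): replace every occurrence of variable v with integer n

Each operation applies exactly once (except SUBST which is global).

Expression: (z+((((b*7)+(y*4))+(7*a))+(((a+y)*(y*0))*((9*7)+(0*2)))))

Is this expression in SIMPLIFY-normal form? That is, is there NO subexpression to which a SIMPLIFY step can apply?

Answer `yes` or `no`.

Expression: (z+((((b*7)+(y*4))+(7*a))+(((a+y)*(y*0))*((9*7)+(0*2)))))
Scanning for simplifiable subexpressions (pre-order)...
  at root: (z+((((b*7)+(y*4))+(7*a))+(((a+y)*(y*0))*((9*7)+(0*2))))) (not simplifiable)
  at R: ((((b*7)+(y*4))+(7*a))+(((a+y)*(y*0))*((9*7)+(0*2)))) (not simplifiable)
  at RL: (((b*7)+(y*4))+(7*a)) (not simplifiable)
  at RLL: ((b*7)+(y*4)) (not simplifiable)
  at RLLL: (b*7) (not simplifiable)
  at RLLR: (y*4) (not simplifiable)
  at RLR: (7*a) (not simplifiable)
  at RR: (((a+y)*(y*0))*((9*7)+(0*2))) (not simplifiable)
  at RRL: ((a+y)*(y*0)) (not simplifiable)
  at RRLL: (a+y) (not simplifiable)
  at RRLR: (y*0) (SIMPLIFIABLE)
  at RRR: ((9*7)+(0*2)) (not simplifiable)
  at RRRL: (9*7) (SIMPLIFIABLE)
  at RRRR: (0*2) (SIMPLIFIABLE)
Found simplifiable subexpr at path RRLR: (y*0)
One SIMPLIFY step would give: (z+((((b*7)+(y*4))+(7*a))+(((a+y)*0)*((9*7)+(0*2)))))
-> NOT in normal form.

Answer: no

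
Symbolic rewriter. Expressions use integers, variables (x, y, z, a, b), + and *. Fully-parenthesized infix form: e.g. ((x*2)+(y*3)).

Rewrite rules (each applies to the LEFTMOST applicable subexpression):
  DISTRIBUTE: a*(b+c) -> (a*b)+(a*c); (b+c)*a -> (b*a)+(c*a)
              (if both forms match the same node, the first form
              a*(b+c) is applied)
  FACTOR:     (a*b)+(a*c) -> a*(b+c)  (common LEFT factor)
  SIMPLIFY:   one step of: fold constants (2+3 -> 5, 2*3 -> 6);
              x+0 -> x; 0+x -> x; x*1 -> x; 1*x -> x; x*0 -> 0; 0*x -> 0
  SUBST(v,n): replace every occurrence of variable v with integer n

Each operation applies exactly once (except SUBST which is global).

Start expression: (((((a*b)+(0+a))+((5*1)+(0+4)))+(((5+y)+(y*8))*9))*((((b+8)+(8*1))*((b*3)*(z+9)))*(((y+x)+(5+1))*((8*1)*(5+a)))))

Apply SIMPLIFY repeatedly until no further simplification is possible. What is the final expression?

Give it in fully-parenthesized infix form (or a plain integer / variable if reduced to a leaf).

Start: (((((a*b)+(0+a))+((5*1)+(0+4)))+(((5+y)+(y*8))*9))*((((b+8)+(8*1))*((b*3)*(z+9)))*(((y+x)+(5+1))*((8*1)*(5+a)))))
Step 1: at LLLR: (0+a) -> a; overall: (((((a*b)+(0+a))+((5*1)+(0+4)))+(((5+y)+(y*8))*9))*((((b+8)+(8*1))*((b*3)*(z+9)))*(((y+x)+(5+1))*((8*1)*(5+a))))) -> (((((a*b)+a)+((5*1)+(0+4)))+(((5+y)+(y*8))*9))*((((b+8)+(8*1))*((b*3)*(z+9)))*(((y+x)+(5+1))*((8*1)*(5+a)))))
Step 2: at LLRL: (5*1) -> 5; overall: (((((a*b)+a)+((5*1)+(0+4)))+(((5+y)+(y*8))*9))*((((b+8)+(8*1))*((b*3)*(z+9)))*(((y+x)+(5+1))*((8*1)*(5+a))))) -> (((((a*b)+a)+(5+(0+4)))+(((5+y)+(y*8))*9))*((((b+8)+(8*1))*((b*3)*(z+9)))*(((y+x)+(5+1))*((8*1)*(5+a)))))
Step 3: at LLRR: (0+4) -> 4; overall: (((((a*b)+a)+(5+(0+4)))+(((5+y)+(y*8))*9))*((((b+8)+(8*1))*((b*3)*(z+9)))*(((y+x)+(5+1))*((8*1)*(5+a))))) -> (((((a*b)+a)+(5+4))+(((5+y)+(y*8))*9))*((((b+8)+(8*1))*((b*3)*(z+9)))*(((y+x)+(5+1))*((8*1)*(5+a)))))
Step 4: at LLR: (5+4) -> 9; overall: (((((a*b)+a)+(5+4))+(((5+y)+(y*8))*9))*((((b+8)+(8*1))*((b*3)*(z+9)))*(((y+x)+(5+1))*((8*1)*(5+a))))) -> (((((a*b)+a)+9)+(((5+y)+(y*8))*9))*((((b+8)+(8*1))*((b*3)*(z+9)))*(((y+x)+(5+1))*((8*1)*(5+a)))))
Step 5: at RLLR: (8*1) -> 8; overall: (((((a*b)+a)+9)+(((5+y)+(y*8))*9))*((((b+8)+(8*1))*((b*3)*(z+9)))*(((y+x)+(5+1))*((8*1)*(5+a))))) -> (((((a*b)+a)+9)+(((5+y)+(y*8))*9))*((((b+8)+8)*((b*3)*(z+9)))*(((y+x)+(5+1))*((8*1)*(5+a)))))
Step 6: at RRLR: (5+1) -> 6; overall: (((((a*b)+a)+9)+(((5+y)+(y*8))*9))*((((b+8)+8)*((b*3)*(z+9)))*(((y+x)+(5+1))*((8*1)*(5+a))))) -> (((((a*b)+a)+9)+(((5+y)+(y*8))*9))*((((b+8)+8)*((b*3)*(z+9)))*(((y+x)+6)*((8*1)*(5+a)))))
Step 7: at RRRL: (8*1) -> 8; overall: (((((a*b)+a)+9)+(((5+y)+(y*8))*9))*((((b+8)+8)*((b*3)*(z+9)))*(((y+x)+6)*((8*1)*(5+a))))) -> (((((a*b)+a)+9)+(((5+y)+(y*8))*9))*((((b+8)+8)*((b*3)*(z+9)))*(((y+x)+6)*(8*(5+a)))))
Fixed point: (((((a*b)+a)+9)+(((5+y)+(y*8))*9))*((((b+8)+8)*((b*3)*(z+9)))*(((y+x)+6)*(8*(5+a)))))

Answer: (((((a*b)+a)+9)+(((5+y)+(y*8))*9))*((((b+8)+8)*((b*3)*(z+9)))*(((y+x)+6)*(8*(5+a)))))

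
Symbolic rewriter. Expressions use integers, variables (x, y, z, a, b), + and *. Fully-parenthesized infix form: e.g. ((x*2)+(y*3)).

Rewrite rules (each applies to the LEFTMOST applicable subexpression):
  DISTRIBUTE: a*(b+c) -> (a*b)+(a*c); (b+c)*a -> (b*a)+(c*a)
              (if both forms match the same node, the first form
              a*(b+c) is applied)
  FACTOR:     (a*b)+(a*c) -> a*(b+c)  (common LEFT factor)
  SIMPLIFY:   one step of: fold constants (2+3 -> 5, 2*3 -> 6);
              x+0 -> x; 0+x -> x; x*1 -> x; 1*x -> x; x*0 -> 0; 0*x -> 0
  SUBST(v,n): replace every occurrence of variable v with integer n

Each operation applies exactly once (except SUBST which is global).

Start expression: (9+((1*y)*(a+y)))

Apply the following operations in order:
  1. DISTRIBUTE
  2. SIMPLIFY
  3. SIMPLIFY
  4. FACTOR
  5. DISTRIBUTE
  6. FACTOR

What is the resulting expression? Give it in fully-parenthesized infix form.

Answer: (9+(y*(a+y)))

Derivation:
Start: (9+((1*y)*(a+y)))
Apply DISTRIBUTE at R (target: ((1*y)*(a+y))): (9+((1*y)*(a+y))) -> (9+(((1*y)*a)+((1*y)*y)))
Apply SIMPLIFY at RLL (target: (1*y)): (9+(((1*y)*a)+((1*y)*y))) -> (9+((y*a)+((1*y)*y)))
Apply SIMPLIFY at RRL (target: (1*y)): (9+((y*a)+((1*y)*y))) -> (9+((y*a)+(y*y)))
Apply FACTOR at R (target: ((y*a)+(y*y))): (9+((y*a)+(y*y))) -> (9+(y*(a+y)))
Apply DISTRIBUTE at R (target: (y*(a+y))): (9+(y*(a+y))) -> (9+((y*a)+(y*y)))
Apply FACTOR at R (target: ((y*a)+(y*y))): (9+((y*a)+(y*y))) -> (9+(y*(a+y)))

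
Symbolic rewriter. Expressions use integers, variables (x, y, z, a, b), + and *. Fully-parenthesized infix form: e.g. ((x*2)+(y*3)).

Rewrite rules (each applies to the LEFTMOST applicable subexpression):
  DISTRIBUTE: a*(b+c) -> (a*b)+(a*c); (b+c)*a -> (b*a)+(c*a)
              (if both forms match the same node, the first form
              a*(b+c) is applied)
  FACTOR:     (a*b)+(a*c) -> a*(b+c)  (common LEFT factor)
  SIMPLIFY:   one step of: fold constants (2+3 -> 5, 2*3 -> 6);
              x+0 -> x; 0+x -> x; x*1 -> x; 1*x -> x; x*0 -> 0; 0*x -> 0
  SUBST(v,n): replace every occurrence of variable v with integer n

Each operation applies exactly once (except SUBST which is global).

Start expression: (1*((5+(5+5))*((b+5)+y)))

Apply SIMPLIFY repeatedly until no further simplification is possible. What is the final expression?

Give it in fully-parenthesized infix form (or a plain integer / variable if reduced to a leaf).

Start: (1*((5+(5+5))*((b+5)+y)))
Step 1: at root: (1*((5+(5+5))*((b+5)+y))) -> ((5+(5+5))*((b+5)+y)); overall: (1*((5+(5+5))*((b+5)+y))) -> ((5+(5+5))*((b+5)+y))
Step 2: at LR: (5+5) -> 10; overall: ((5+(5+5))*((b+5)+y)) -> ((5+10)*((b+5)+y))
Step 3: at L: (5+10) -> 15; overall: ((5+10)*((b+5)+y)) -> (15*((b+5)+y))
Fixed point: (15*((b+5)+y))

Answer: (15*((b+5)+y))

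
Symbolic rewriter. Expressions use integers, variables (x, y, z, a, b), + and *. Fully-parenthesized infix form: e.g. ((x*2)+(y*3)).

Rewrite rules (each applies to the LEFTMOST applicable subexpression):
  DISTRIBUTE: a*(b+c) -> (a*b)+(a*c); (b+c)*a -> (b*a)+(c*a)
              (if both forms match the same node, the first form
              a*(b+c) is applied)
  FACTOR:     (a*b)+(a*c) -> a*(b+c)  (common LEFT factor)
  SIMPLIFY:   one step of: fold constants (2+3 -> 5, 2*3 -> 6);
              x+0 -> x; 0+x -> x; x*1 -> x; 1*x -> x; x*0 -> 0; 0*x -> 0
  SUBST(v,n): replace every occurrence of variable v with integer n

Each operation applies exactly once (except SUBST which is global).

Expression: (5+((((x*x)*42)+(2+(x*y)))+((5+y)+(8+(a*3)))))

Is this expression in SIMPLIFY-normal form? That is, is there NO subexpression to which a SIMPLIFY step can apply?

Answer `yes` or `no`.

Expression: (5+((((x*x)*42)+(2+(x*y)))+((5+y)+(8+(a*3)))))
Scanning for simplifiable subexpressions (pre-order)...
  at root: (5+((((x*x)*42)+(2+(x*y)))+((5+y)+(8+(a*3))))) (not simplifiable)
  at R: ((((x*x)*42)+(2+(x*y)))+((5+y)+(8+(a*3)))) (not simplifiable)
  at RL: (((x*x)*42)+(2+(x*y))) (not simplifiable)
  at RLL: ((x*x)*42) (not simplifiable)
  at RLLL: (x*x) (not simplifiable)
  at RLR: (2+(x*y)) (not simplifiable)
  at RLRR: (x*y) (not simplifiable)
  at RR: ((5+y)+(8+(a*3))) (not simplifiable)
  at RRL: (5+y) (not simplifiable)
  at RRR: (8+(a*3)) (not simplifiable)
  at RRRR: (a*3) (not simplifiable)
Result: no simplifiable subexpression found -> normal form.

Answer: yes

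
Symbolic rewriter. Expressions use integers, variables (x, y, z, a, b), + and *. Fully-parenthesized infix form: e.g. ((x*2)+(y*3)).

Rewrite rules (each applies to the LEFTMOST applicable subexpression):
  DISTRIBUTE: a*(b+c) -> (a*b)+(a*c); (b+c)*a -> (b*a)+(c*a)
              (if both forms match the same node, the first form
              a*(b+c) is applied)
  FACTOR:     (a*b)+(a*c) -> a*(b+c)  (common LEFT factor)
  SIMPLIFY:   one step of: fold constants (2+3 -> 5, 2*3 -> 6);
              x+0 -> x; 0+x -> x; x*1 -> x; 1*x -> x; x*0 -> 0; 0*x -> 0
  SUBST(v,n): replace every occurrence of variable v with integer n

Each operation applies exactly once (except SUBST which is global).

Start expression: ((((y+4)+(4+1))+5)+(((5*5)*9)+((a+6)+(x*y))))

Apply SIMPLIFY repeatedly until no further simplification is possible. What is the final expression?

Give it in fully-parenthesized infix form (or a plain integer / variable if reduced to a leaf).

Answer: ((((y+4)+5)+5)+(225+((a+6)+(x*y))))

Derivation:
Start: ((((y+4)+(4+1))+5)+(((5*5)*9)+((a+6)+(x*y))))
Step 1: at LLR: (4+1) -> 5; overall: ((((y+4)+(4+1))+5)+(((5*5)*9)+((a+6)+(x*y)))) -> ((((y+4)+5)+5)+(((5*5)*9)+((a+6)+(x*y))))
Step 2: at RLL: (5*5) -> 25; overall: ((((y+4)+5)+5)+(((5*5)*9)+((a+6)+(x*y)))) -> ((((y+4)+5)+5)+((25*9)+((a+6)+(x*y))))
Step 3: at RL: (25*9) -> 225; overall: ((((y+4)+5)+5)+((25*9)+((a+6)+(x*y)))) -> ((((y+4)+5)+5)+(225+((a+6)+(x*y))))
Fixed point: ((((y+4)+5)+5)+(225+((a+6)+(x*y))))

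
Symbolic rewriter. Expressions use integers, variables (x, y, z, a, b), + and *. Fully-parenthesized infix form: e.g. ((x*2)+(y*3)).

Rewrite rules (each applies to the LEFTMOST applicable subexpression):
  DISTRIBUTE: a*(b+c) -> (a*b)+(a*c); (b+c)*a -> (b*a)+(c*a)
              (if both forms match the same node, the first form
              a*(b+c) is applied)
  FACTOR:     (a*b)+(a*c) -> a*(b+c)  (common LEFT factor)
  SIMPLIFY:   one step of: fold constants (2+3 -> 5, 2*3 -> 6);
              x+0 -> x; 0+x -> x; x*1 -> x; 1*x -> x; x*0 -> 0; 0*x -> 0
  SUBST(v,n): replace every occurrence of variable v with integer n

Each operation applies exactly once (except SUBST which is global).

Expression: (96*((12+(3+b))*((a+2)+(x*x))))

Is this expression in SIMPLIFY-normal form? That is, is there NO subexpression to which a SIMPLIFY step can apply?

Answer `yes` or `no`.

Answer: yes

Derivation:
Expression: (96*((12+(3+b))*((a+2)+(x*x))))
Scanning for simplifiable subexpressions (pre-order)...
  at root: (96*((12+(3+b))*((a+2)+(x*x)))) (not simplifiable)
  at R: ((12+(3+b))*((a+2)+(x*x))) (not simplifiable)
  at RL: (12+(3+b)) (not simplifiable)
  at RLR: (3+b) (not simplifiable)
  at RR: ((a+2)+(x*x)) (not simplifiable)
  at RRL: (a+2) (not simplifiable)
  at RRR: (x*x) (not simplifiable)
Result: no simplifiable subexpression found -> normal form.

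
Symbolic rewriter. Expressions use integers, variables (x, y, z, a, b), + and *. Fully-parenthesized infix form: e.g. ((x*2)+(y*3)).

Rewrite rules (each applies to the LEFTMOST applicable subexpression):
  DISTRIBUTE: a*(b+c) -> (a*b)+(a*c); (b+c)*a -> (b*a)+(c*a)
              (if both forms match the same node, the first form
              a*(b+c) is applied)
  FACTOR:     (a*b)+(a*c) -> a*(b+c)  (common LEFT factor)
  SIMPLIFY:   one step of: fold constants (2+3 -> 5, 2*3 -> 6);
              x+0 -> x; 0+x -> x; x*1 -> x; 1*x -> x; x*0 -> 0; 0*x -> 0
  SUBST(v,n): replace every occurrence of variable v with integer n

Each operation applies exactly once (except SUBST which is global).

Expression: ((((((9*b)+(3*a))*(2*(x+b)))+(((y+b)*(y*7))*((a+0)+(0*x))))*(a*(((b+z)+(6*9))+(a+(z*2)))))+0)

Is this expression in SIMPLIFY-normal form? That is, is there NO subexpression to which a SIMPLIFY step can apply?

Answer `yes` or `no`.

Answer: no

Derivation:
Expression: ((((((9*b)+(3*a))*(2*(x+b)))+(((y+b)*(y*7))*((a+0)+(0*x))))*(a*(((b+z)+(6*9))+(a+(z*2)))))+0)
Scanning for simplifiable subexpressions (pre-order)...
  at root: ((((((9*b)+(3*a))*(2*(x+b)))+(((y+b)*(y*7))*((a+0)+(0*x))))*(a*(((b+z)+(6*9))+(a+(z*2)))))+0) (SIMPLIFIABLE)
  at L: (((((9*b)+(3*a))*(2*(x+b)))+(((y+b)*(y*7))*((a+0)+(0*x))))*(a*(((b+z)+(6*9))+(a+(z*2))))) (not simplifiable)
  at LL: ((((9*b)+(3*a))*(2*(x+b)))+(((y+b)*(y*7))*((a+0)+(0*x)))) (not simplifiable)
  at LLL: (((9*b)+(3*a))*(2*(x+b))) (not simplifiable)
  at LLLL: ((9*b)+(3*a)) (not simplifiable)
  at LLLLL: (9*b) (not simplifiable)
  at LLLLR: (3*a) (not simplifiable)
  at LLLR: (2*(x+b)) (not simplifiable)
  at LLLRR: (x+b) (not simplifiable)
  at LLR: (((y+b)*(y*7))*((a+0)+(0*x))) (not simplifiable)
  at LLRL: ((y+b)*(y*7)) (not simplifiable)
  at LLRLL: (y+b) (not simplifiable)
  at LLRLR: (y*7) (not simplifiable)
  at LLRR: ((a+0)+(0*x)) (not simplifiable)
  at LLRRL: (a+0) (SIMPLIFIABLE)
  at LLRRR: (0*x) (SIMPLIFIABLE)
  at LR: (a*(((b+z)+(6*9))+(a+(z*2)))) (not simplifiable)
  at LRR: (((b+z)+(6*9))+(a+(z*2))) (not simplifiable)
  at LRRL: ((b+z)+(6*9)) (not simplifiable)
  at LRRLL: (b+z) (not simplifiable)
  at LRRLR: (6*9) (SIMPLIFIABLE)
  at LRRR: (a+(z*2)) (not simplifiable)
  at LRRRR: (z*2) (not simplifiable)
Found simplifiable subexpr at path root: ((((((9*b)+(3*a))*(2*(x+b)))+(((y+b)*(y*7))*((a+0)+(0*x))))*(a*(((b+z)+(6*9))+(a+(z*2)))))+0)
One SIMPLIFY step would give: (((((9*b)+(3*a))*(2*(x+b)))+(((y+b)*(y*7))*((a+0)+(0*x))))*(a*(((b+z)+(6*9))+(a+(z*2)))))
-> NOT in normal form.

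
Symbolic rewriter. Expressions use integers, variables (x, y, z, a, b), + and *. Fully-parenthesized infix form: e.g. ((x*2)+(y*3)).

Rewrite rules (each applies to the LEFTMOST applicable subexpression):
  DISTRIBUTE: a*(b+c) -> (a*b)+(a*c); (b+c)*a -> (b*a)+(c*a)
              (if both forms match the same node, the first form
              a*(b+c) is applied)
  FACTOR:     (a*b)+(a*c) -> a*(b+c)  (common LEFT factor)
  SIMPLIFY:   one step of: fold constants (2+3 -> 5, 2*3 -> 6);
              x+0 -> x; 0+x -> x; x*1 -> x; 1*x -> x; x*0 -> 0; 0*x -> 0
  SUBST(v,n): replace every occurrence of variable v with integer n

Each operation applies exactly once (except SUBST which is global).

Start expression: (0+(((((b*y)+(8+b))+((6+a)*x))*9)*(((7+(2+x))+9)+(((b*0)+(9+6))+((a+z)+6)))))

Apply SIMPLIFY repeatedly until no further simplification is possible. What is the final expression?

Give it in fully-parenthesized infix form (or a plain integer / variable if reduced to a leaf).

Start: (0+(((((b*y)+(8+b))+((6+a)*x))*9)*(((7+(2+x))+9)+(((b*0)+(9+6))+((a+z)+6)))))
Step 1: at root: (0+(((((b*y)+(8+b))+((6+a)*x))*9)*(((7+(2+x))+9)+(((b*0)+(9+6))+((a+z)+6))))) -> (((((b*y)+(8+b))+((6+a)*x))*9)*(((7+(2+x))+9)+(((b*0)+(9+6))+((a+z)+6)))); overall: (0+(((((b*y)+(8+b))+((6+a)*x))*9)*(((7+(2+x))+9)+(((b*0)+(9+6))+((a+z)+6))))) -> (((((b*y)+(8+b))+((6+a)*x))*9)*(((7+(2+x))+9)+(((b*0)+(9+6))+((a+z)+6))))
Step 2: at RRLL: (b*0) -> 0; overall: (((((b*y)+(8+b))+((6+a)*x))*9)*(((7+(2+x))+9)+(((b*0)+(9+6))+((a+z)+6)))) -> (((((b*y)+(8+b))+((6+a)*x))*9)*(((7+(2+x))+9)+((0+(9+6))+((a+z)+6))))
Step 3: at RRL: (0+(9+6)) -> (9+6); overall: (((((b*y)+(8+b))+((6+a)*x))*9)*(((7+(2+x))+9)+((0+(9+6))+((a+z)+6)))) -> (((((b*y)+(8+b))+((6+a)*x))*9)*(((7+(2+x))+9)+((9+6)+((a+z)+6))))
Step 4: at RRL: (9+6) -> 15; overall: (((((b*y)+(8+b))+((6+a)*x))*9)*(((7+(2+x))+9)+((9+6)+((a+z)+6)))) -> (((((b*y)+(8+b))+((6+a)*x))*9)*(((7+(2+x))+9)+(15+((a+z)+6))))
Fixed point: (((((b*y)+(8+b))+((6+a)*x))*9)*(((7+(2+x))+9)+(15+((a+z)+6))))

Answer: (((((b*y)+(8+b))+((6+a)*x))*9)*(((7+(2+x))+9)+(15+((a+z)+6))))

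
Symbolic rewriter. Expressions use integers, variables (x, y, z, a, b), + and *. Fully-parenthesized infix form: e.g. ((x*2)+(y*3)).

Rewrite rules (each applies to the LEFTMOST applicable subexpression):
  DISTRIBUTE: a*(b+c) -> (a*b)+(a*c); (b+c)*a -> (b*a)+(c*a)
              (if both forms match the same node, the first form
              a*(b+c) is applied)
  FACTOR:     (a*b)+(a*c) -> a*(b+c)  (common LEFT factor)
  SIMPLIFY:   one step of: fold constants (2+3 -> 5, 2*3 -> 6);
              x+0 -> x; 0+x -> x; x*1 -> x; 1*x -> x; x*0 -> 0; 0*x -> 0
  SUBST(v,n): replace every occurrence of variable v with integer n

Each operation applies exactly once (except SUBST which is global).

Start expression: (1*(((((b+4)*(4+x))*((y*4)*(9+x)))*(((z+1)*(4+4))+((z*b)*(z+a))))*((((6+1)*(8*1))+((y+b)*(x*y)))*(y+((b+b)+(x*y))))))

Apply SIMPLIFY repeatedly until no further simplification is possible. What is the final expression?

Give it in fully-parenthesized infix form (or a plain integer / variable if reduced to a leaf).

Start: (1*(((((b+4)*(4+x))*((y*4)*(9+x)))*(((z+1)*(4+4))+((z*b)*(z+a))))*((((6+1)*(8*1))+((y+b)*(x*y)))*(y+((b+b)+(x*y))))))
Step 1: at root: (1*(((((b+4)*(4+x))*((y*4)*(9+x)))*(((z+1)*(4+4))+((z*b)*(z+a))))*((((6+1)*(8*1))+((y+b)*(x*y)))*(y+((b+b)+(x*y)))))) -> (((((b+4)*(4+x))*((y*4)*(9+x)))*(((z+1)*(4+4))+((z*b)*(z+a))))*((((6+1)*(8*1))+((y+b)*(x*y)))*(y+((b+b)+(x*y))))); overall: (1*(((((b+4)*(4+x))*((y*4)*(9+x)))*(((z+1)*(4+4))+((z*b)*(z+a))))*((((6+1)*(8*1))+((y+b)*(x*y)))*(y+((b+b)+(x*y)))))) -> (((((b+4)*(4+x))*((y*4)*(9+x)))*(((z+1)*(4+4))+((z*b)*(z+a))))*((((6+1)*(8*1))+((y+b)*(x*y)))*(y+((b+b)+(x*y)))))
Step 2: at LRLR: (4+4) -> 8; overall: (((((b+4)*(4+x))*((y*4)*(9+x)))*(((z+1)*(4+4))+((z*b)*(z+a))))*((((6+1)*(8*1))+((y+b)*(x*y)))*(y+((b+b)+(x*y))))) -> (((((b+4)*(4+x))*((y*4)*(9+x)))*(((z+1)*8)+((z*b)*(z+a))))*((((6+1)*(8*1))+((y+b)*(x*y)))*(y+((b+b)+(x*y)))))
Step 3: at RLLL: (6+1) -> 7; overall: (((((b+4)*(4+x))*((y*4)*(9+x)))*(((z+1)*8)+((z*b)*(z+a))))*((((6+1)*(8*1))+((y+b)*(x*y)))*(y+((b+b)+(x*y))))) -> (((((b+4)*(4+x))*((y*4)*(9+x)))*(((z+1)*8)+((z*b)*(z+a))))*(((7*(8*1))+((y+b)*(x*y)))*(y+((b+b)+(x*y)))))
Step 4: at RLLR: (8*1) -> 8; overall: (((((b+4)*(4+x))*((y*4)*(9+x)))*(((z+1)*8)+((z*b)*(z+a))))*(((7*(8*1))+((y+b)*(x*y)))*(y+((b+b)+(x*y))))) -> (((((b+4)*(4+x))*((y*4)*(9+x)))*(((z+1)*8)+((z*b)*(z+a))))*(((7*8)+((y+b)*(x*y)))*(y+((b+b)+(x*y)))))
Step 5: at RLL: (7*8) -> 56; overall: (((((b+4)*(4+x))*((y*4)*(9+x)))*(((z+1)*8)+((z*b)*(z+a))))*(((7*8)+((y+b)*(x*y)))*(y+((b+b)+(x*y))))) -> (((((b+4)*(4+x))*((y*4)*(9+x)))*(((z+1)*8)+((z*b)*(z+a))))*((56+((y+b)*(x*y)))*(y+((b+b)+(x*y)))))
Fixed point: (((((b+4)*(4+x))*((y*4)*(9+x)))*(((z+1)*8)+((z*b)*(z+a))))*((56+((y+b)*(x*y)))*(y+((b+b)+(x*y)))))

Answer: (((((b+4)*(4+x))*((y*4)*(9+x)))*(((z+1)*8)+((z*b)*(z+a))))*((56+((y+b)*(x*y)))*(y+((b+b)+(x*y)))))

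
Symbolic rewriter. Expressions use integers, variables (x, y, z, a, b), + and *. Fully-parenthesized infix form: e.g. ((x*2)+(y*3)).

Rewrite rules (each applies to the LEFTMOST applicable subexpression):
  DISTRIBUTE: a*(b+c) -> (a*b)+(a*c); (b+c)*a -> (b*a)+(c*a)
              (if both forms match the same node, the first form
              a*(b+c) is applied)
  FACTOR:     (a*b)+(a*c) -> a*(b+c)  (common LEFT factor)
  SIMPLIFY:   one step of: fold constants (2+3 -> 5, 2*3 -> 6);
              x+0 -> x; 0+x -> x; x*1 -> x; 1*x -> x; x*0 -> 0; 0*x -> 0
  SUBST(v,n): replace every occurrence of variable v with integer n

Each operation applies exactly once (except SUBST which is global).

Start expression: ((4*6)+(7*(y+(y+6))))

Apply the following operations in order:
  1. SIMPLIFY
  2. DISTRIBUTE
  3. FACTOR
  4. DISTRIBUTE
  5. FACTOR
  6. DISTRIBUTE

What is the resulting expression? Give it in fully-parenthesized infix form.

Start: ((4*6)+(7*(y+(y+6))))
Apply SIMPLIFY at L (target: (4*6)): ((4*6)+(7*(y+(y+6)))) -> (24+(7*(y+(y+6))))
Apply DISTRIBUTE at R (target: (7*(y+(y+6)))): (24+(7*(y+(y+6)))) -> (24+((7*y)+(7*(y+6))))
Apply FACTOR at R (target: ((7*y)+(7*(y+6)))): (24+((7*y)+(7*(y+6)))) -> (24+(7*(y+(y+6))))
Apply DISTRIBUTE at R (target: (7*(y+(y+6)))): (24+(7*(y+(y+6)))) -> (24+((7*y)+(7*(y+6))))
Apply FACTOR at R (target: ((7*y)+(7*(y+6)))): (24+((7*y)+(7*(y+6)))) -> (24+(7*(y+(y+6))))
Apply DISTRIBUTE at R (target: (7*(y+(y+6)))): (24+(7*(y+(y+6)))) -> (24+((7*y)+(7*(y+6))))

Answer: (24+((7*y)+(7*(y+6))))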